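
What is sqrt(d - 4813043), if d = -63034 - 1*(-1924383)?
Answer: 3*I*sqrt(327966) ≈ 1718.0*I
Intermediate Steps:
d = 1861349 (d = -63034 + 1924383 = 1861349)
sqrt(d - 4813043) = sqrt(1861349 - 4813043) = sqrt(-2951694) = 3*I*sqrt(327966)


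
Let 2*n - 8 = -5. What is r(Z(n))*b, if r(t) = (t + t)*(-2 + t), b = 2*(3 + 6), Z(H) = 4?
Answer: 288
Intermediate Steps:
n = 3/2 (n = 4 + (1/2)*(-5) = 4 - 5/2 = 3/2 ≈ 1.5000)
b = 18 (b = 2*9 = 18)
r(t) = 2*t*(-2 + t) (r(t) = (2*t)*(-2 + t) = 2*t*(-2 + t))
r(Z(n))*b = (2*4*(-2 + 4))*18 = (2*4*2)*18 = 16*18 = 288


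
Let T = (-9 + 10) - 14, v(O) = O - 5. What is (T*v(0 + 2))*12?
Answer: 468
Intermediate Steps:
v(O) = -5 + O
T = -13 (T = 1 - 14 = -13)
(T*v(0 + 2))*12 = -13*(-5 + (0 + 2))*12 = -13*(-5 + 2)*12 = -13*(-3)*12 = 39*12 = 468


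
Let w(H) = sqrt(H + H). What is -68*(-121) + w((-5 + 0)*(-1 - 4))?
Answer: 8228 + 5*sqrt(2) ≈ 8235.1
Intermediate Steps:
w(H) = sqrt(2)*sqrt(H) (w(H) = sqrt(2*H) = sqrt(2)*sqrt(H))
-68*(-121) + w((-5 + 0)*(-1 - 4)) = -68*(-121) + sqrt(2)*sqrt((-5 + 0)*(-1 - 4)) = 8228 + sqrt(2)*sqrt(-5*(-5)) = 8228 + sqrt(2)*sqrt(25) = 8228 + sqrt(2)*5 = 8228 + 5*sqrt(2)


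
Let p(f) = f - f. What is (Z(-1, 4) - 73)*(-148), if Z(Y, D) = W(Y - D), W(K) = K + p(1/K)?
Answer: 11544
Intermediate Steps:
p(f) = 0
W(K) = K (W(K) = K + 0 = K)
Z(Y, D) = Y - D
(Z(-1, 4) - 73)*(-148) = ((-1 - 1*4) - 73)*(-148) = ((-1 - 4) - 73)*(-148) = (-5 - 73)*(-148) = -78*(-148) = 11544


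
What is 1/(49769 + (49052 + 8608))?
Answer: 1/107429 ≈ 9.3085e-6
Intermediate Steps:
1/(49769 + (49052 + 8608)) = 1/(49769 + 57660) = 1/107429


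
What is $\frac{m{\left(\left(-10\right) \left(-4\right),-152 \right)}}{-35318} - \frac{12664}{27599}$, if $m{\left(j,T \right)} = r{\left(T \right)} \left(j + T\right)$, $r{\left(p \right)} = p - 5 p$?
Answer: $\frac{716057176}{487370741} \approx 1.4692$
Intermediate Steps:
$r{\left(p \right)} = - 4 p$
$m{\left(j,T \right)} = - 4 T \left(T + j\right)$ ($m{\left(j,T \right)} = - 4 T \left(j + T\right) = - 4 T \left(T + j\right)$)
$\frac{m{\left(\left(-10\right) \left(-4\right),-152 \right)}}{-35318} - \frac{12664}{27599} = \frac{\left(-4\right) \left(-152\right) \left(-152 - -40\right)}{-35318} - \frac{12664}{27599} = \left(-4\right) \left(-152\right) \left(-152 + 40\right) \left(- \frac{1}{35318}\right) - \frac{12664}{27599} = \left(-4\right) \left(-152\right) \left(-112\right) \left(- \frac{1}{35318}\right) - \frac{12664}{27599} = \left(-68096\right) \left(- \frac{1}{35318}\right) - \frac{12664}{27599} = \frac{34048}{17659} - \frac{12664}{27599} = \frac{716057176}{487370741}$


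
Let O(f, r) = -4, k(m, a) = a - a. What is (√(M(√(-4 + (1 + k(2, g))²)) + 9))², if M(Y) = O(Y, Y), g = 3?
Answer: 5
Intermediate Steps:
k(m, a) = 0
M(Y) = -4
(√(M(√(-4 + (1 + k(2, g))²)) + 9))² = (√(-4 + 9))² = (√5)² = 5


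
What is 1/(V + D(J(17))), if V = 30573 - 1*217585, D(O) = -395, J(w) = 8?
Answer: -1/187407 ≈ -5.3360e-6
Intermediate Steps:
V = -187012 (V = 30573 - 217585 = -187012)
1/(V + D(J(17))) = 1/(-187012 - 395) = 1/(-187407) = -1/187407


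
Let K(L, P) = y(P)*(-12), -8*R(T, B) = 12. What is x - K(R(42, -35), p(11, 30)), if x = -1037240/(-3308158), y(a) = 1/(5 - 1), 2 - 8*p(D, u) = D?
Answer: 5480857/1654079 ≈ 3.3135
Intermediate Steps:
p(D, u) = ¼ - D/8
R(T, B) = -3/2 (R(T, B) = -⅛*12 = -3/2)
y(a) = ¼ (y(a) = 1/4 = ¼)
x = 518620/1654079 (x = -1037240*(-1/3308158) = 518620/1654079 ≈ 0.31354)
K(L, P) = -3 (K(L, P) = (¼)*(-12) = -3)
x - K(R(42, -35), p(11, 30)) = 518620/1654079 - 1*(-3) = 518620/1654079 + 3 = 5480857/1654079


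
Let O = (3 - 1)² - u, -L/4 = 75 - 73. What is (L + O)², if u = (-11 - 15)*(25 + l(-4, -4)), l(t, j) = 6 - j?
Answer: 820836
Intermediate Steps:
u = -910 (u = (-11 - 15)*(25 + (6 - 1*(-4))) = -26*(25 + (6 + 4)) = -26*(25 + 10) = -26*35 = -910)
L = -8 (L = -4*(75 - 73) = -4*2 = -8)
O = 914 (O = (3 - 1)² - 1*(-910) = 2² + 910 = 4 + 910 = 914)
(L + O)² = (-8 + 914)² = 906² = 820836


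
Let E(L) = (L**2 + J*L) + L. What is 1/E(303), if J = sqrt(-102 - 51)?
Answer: 304/28048407 - I*sqrt(17)/9349469 ≈ 1.0838e-5 - 4.41e-7*I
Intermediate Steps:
J = 3*I*sqrt(17) (J = sqrt(-153) = 3*I*sqrt(17) ≈ 12.369*I)
E(L) = L + L**2 + 3*I*L*sqrt(17) (E(L) = (L**2 + (3*I*sqrt(17))*L) + L = (L**2 + 3*I*L*sqrt(17)) + L = L + L**2 + 3*I*L*sqrt(17))
1/E(303) = 1/(303*(1 + 303 + 3*I*sqrt(17))) = 1/(303*(304 + 3*I*sqrt(17))) = 1/(92112 + 909*I*sqrt(17))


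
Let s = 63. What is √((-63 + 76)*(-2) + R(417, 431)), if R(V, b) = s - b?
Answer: I*√394 ≈ 19.849*I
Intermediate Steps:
R(V, b) = 63 - b
√((-63 + 76)*(-2) + R(417, 431)) = √((-63 + 76)*(-2) + (63 - 1*431)) = √(13*(-2) + (63 - 431)) = √(-26 - 368) = √(-394) = I*√394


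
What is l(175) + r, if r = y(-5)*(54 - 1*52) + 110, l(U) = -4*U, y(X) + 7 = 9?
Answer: -586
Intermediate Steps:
y(X) = 2 (y(X) = -7 + 9 = 2)
r = 114 (r = 2*(54 - 1*52) + 110 = 2*(54 - 52) + 110 = 2*2 + 110 = 4 + 110 = 114)
l(175) + r = -4*175 + 114 = -700 + 114 = -586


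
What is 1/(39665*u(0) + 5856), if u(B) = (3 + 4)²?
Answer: 1/1949441 ≈ 5.1297e-7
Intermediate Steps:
u(B) = 49 (u(B) = 7² = 49)
1/(39665*u(0) + 5856) = 1/(39665*49 + 5856) = 1/(1943585 + 5856) = 1/1949441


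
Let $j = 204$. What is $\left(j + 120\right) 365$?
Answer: $118260$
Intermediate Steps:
$\left(j + 120\right) 365 = \left(204 + 120\right) 365 = 324 \cdot 365 = 118260$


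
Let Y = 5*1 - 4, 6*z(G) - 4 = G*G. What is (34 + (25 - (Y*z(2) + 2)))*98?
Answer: 16366/3 ≈ 5455.3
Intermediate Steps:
z(G) = ⅔ + G²/6 (z(G) = ⅔ + (G*G)/6 = ⅔ + G²/6)
Y = 1 (Y = 5 - 4 = 1)
(34 + (25 - (Y*z(2) + 2)))*98 = (34 + (25 - (1*(⅔ + (⅙)*2²) + 2)))*98 = (34 + (25 - (1*(⅔ + (⅙)*4) + 2)))*98 = (34 + (25 - (1*(⅔ + ⅔) + 2)))*98 = (34 + (25 - (1*(4/3) + 2)))*98 = (34 + (25 - (4/3 + 2)))*98 = (34 + (25 - 1*10/3))*98 = (34 + (25 - 10/3))*98 = (34 + 65/3)*98 = (167/3)*98 = 16366/3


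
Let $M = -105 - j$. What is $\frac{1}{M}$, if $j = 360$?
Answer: $- \frac{1}{465} \approx -0.0021505$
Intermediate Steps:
$M = -465$ ($M = -105 - 360 = -465$)
$\frac{1}{M} = \frac{1}{-465} = - \frac{1}{465}$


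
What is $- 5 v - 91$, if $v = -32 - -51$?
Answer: $-186$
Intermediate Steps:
$v = 19$ ($v = -32 + 51 = 19$)
$- 5 v - 91 = \left(-5\right) 19 - 91 = -95 - 91 = -186$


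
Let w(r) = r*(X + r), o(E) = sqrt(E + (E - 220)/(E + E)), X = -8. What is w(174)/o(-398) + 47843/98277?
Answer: 47843/98277 - 28884*I*sqrt(62921810)/158095 ≈ 0.48682 - 1449.2*I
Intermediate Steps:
o(E) = sqrt(E + (-220 + E)/(2*E)) (o(E) = sqrt(E + (-220 + E)/((2*E))) = sqrt(E + (-220 + E)*(1/(2*E))) = sqrt(E + (-220 + E)/(2*E)))
w(r) = r*(-8 + r)
w(174)/o(-398) + 47843/98277 = (174*(-8 + 174))/((sqrt(2 - 440/(-398) + 4*(-398))/2)) + 47843/98277 = (174*166)/((sqrt(2 - 440*(-1/398) - 1592)/2)) + 47843*(1/98277) = 28884/((sqrt(2 + 220/199 - 1592)/2)) + 47843/98277 = 28884/((sqrt(-316190/199)/2)) + 47843/98277 = 28884/(((I*sqrt(62921810)/199)/2)) + 47843/98277 = 28884/((I*sqrt(62921810)/398)) + 47843/98277 = 28884*(-I*sqrt(62921810)/158095) + 47843/98277 = -28884*I*sqrt(62921810)/158095 + 47843/98277 = 47843/98277 - 28884*I*sqrt(62921810)/158095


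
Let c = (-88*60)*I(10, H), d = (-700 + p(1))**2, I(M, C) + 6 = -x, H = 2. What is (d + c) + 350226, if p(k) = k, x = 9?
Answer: 918027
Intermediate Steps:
I(M, C) = -15 (I(M, C) = -6 - 1*9 = -6 - 9 = -15)
d = 488601 (d = (-700 + 1)**2 = (-699)**2 = 488601)
c = 79200 (c = -88*60*(-15) = -5280*(-15) = 79200)
(d + c) + 350226 = (488601 + 79200) + 350226 = 567801 + 350226 = 918027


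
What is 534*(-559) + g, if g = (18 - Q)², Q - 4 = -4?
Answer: -298182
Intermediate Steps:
Q = 0 (Q = 4 - 4 = 0)
g = 324 (g = (18 - 1*0)² = (18 + 0)² = 18² = 324)
534*(-559) + g = 534*(-559) + 324 = -298506 + 324 = -298182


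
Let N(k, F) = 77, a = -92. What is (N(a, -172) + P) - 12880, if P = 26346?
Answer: 13543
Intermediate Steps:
(N(a, -172) + P) - 12880 = (77 + 26346) - 12880 = 26423 - 12880 = 13543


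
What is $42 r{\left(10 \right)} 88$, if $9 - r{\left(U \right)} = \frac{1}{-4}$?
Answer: $34188$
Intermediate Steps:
$r{\left(U \right)} = \frac{37}{4}$ ($r{\left(U \right)} = 9 - \frac{1}{-4} = 9 - - \frac{1}{4} = 9 + \frac{1}{4} = \frac{37}{4}$)
$42 r{\left(10 \right)} 88 = 42 \cdot \frac{37}{4} \cdot 88 = \frac{777}{2} \cdot 88 = 34188$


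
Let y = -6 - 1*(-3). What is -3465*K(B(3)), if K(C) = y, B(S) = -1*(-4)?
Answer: 10395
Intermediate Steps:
B(S) = 4
y = -3 (y = -6 + 3 = -3)
K(C) = -3
-3465*K(B(3)) = -3465*(-3) = 10395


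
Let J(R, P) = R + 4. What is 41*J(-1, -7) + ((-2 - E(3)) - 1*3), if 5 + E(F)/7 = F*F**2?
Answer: -36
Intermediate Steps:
E(F) = -35 + 7*F**3 (E(F) = -35 + 7*(F*F**2) = -35 + 7*F**3)
J(R, P) = 4 + R
41*J(-1, -7) + ((-2 - E(3)) - 1*3) = 41*(4 - 1) + ((-2 - (-35 + 7*3**3)) - 1*3) = 41*3 + ((-2 - (-35 + 7*27)) - 3) = 123 + ((-2 - (-35 + 189)) - 3) = 123 + ((-2 - 1*154) - 3) = 123 + ((-2 - 154) - 3) = 123 + (-156 - 3) = 123 - 159 = -36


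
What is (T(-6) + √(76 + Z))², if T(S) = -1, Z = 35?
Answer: (1 - √111)² ≈ 90.929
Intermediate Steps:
(T(-6) + √(76 + Z))² = (-1 + √(76 + 35))² = (-1 + √111)²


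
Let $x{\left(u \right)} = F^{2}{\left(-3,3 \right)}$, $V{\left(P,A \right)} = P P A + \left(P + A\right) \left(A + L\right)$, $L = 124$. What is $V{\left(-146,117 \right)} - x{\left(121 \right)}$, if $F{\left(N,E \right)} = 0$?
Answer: $2486983$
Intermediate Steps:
$V{\left(P,A \right)} = A P^{2} + \left(124 + A\right) \left(A + P\right)$ ($V{\left(P,A \right)} = P P A + \left(P + A\right) \left(A + 124\right) = P^{2} A + \left(A + P\right) \left(124 + A\right) = A P^{2} + \left(124 + A\right) \left(A + P\right)$)
$x{\left(u \right)} = 0$ ($x{\left(u \right)} = 0^{2} = 0$)
$V{\left(-146,117 \right)} - x{\left(121 \right)} = \left(117^{2} + 124 \cdot 117 + 124 \left(-146\right) + 117 \left(-146\right) + 117 \left(-146\right)^{2}\right) - 0 = \left(13689 + 14508 - 18104 - 17082 + 117 \cdot 21316\right) + 0 = \left(13689 + 14508 - 18104 - 17082 + 2493972\right) + 0 = 2486983 + 0 = 2486983$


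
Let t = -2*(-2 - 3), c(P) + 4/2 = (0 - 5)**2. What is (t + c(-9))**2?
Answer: 1089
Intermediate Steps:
c(P) = 23 (c(P) = -2 + (0 - 5)**2 = -2 + (-5)**2 = -2 + 25 = 23)
t = 10 (t = -2*(-5) = 10)
(t + c(-9))**2 = (10 + 23)**2 = 33**2 = 1089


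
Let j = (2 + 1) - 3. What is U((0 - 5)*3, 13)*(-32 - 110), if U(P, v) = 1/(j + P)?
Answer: 142/15 ≈ 9.4667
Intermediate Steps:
j = 0 (j = 3 - 3 = 0)
U(P, v) = 1/P (U(P, v) = 1/(0 + P) = 1/P)
U((0 - 5)*3, 13)*(-32 - 110) = (-32 - 110)/(((0 - 5)*3)) = -142/(-5*3) = -142/(-15) = -1/15*(-142) = 142/15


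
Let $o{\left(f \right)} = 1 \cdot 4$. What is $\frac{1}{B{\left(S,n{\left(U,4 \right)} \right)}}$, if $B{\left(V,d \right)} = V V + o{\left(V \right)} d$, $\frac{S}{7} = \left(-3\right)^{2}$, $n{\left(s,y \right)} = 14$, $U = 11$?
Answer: $\frac{1}{4025} \approx 0.00024845$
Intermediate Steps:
$o{\left(f \right)} = 4$
$S = 63$ ($S = 7 \left(-3\right)^{2} = 7 \cdot 9 = 63$)
$B{\left(V,d \right)} = V^{2} + 4 d$ ($B{\left(V,d \right)} = V V + 4 d = V^{2} + 4 d$)
$\frac{1}{B{\left(S,n{\left(U,4 \right)} \right)}} = \frac{1}{63^{2} + 4 \cdot 14} = \frac{1}{3969 + 56} = \frac{1}{4025}$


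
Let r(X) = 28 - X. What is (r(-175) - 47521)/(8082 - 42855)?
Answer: 47318/34773 ≈ 1.3608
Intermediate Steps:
(r(-175) - 47521)/(8082 - 42855) = ((28 - 1*(-175)) - 47521)/(8082 - 42855) = ((28 + 175) - 47521)/(-34773) = (203 - 47521)*(-1/34773) = -47318*(-1/34773) = 47318/34773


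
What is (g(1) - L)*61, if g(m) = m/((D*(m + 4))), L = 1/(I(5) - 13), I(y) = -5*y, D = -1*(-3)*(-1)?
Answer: -1403/570 ≈ -2.4614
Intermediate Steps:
D = -3 (D = 3*(-1) = -3)
L = -1/38 (L = 1/(-5*5 - 13) = 1/(-25 - 13) = 1/(-38) = -1/38 ≈ -0.026316)
g(m) = m/(-12 - 3*m) (g(m) = m/((-3*(m + 4))) = m/((-3*(4 + m))) = m/(-12 - 3*m))
(g(1) - L)*61 = (-1*1/(12 + 3*1) - 1*(-1/38))*61 = (-1*1/(12 + 3) + 1/38)*61 = (-1*1/15 + 1/38)*61 = (-1*1*1/15 + 1/38)*61 = (-1/15 + 1/38)*61 = -23/570*61 = -1403/570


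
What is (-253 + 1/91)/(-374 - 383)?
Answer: 23022/68887 ≈ 0.33420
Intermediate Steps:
(-253 + 1/91)/(-374 - 383) = (-253 + 1/91)/(-757) = -23022/91*(-1/757) = 23022/68887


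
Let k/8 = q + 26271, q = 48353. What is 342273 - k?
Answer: -254719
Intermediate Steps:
k = 596992 (k = 8*(48353 + 26271) = 8*74624 = 596992)
342273 - k = 342273 - 1*596992 = 342273 - 596992 = -254719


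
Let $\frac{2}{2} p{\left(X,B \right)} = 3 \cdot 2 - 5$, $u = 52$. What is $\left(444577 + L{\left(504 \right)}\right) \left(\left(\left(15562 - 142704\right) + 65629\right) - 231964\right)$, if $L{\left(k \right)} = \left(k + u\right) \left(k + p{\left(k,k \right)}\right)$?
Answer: $-212875596289$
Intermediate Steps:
$p{\left(X,B \right)} = 1$ ($p{\left(X,B \right)} = 3 \cdot 2 - 5 = 6 - 5 = 1$)
$L{\left(k \right)} = \left(1 + k\right) \left(52 + k\right)$ ($L{\left(k \right)} = \left(k + 52\right) \left(k + 1\right) = \left(52 + k\right) \left(1 + k\right) = \left(1 + k\right) \left(52 + k\right)$)
$\left(444577 + L{\left(504 \right)}\right) \left(\left(\left(15562 - 142704\right) + 65629\right) - 231964\right) = \left(444577 + \left(52 + 504^{2} + 53 \cdot 504\right)\right) \left(\left(\left(15562 - 142704\right) + 65629\right) - 231964\right) = \left(444577 + \left(52 + 254016 + 26712\right)\right) \left(\left(-127142 + 65629\right) - 231964\right) = \left(444577 + 280780\right) \left(-61513 - 231964\right) = 725357 \left(-293477\right) = -212875596289$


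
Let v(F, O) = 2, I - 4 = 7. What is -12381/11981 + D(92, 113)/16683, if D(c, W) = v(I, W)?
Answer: -206528261/199879023 ≈ -1.0333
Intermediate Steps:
I = 11 (I = 4 + 7 = 11)
D(c, W) = 2
-12381/11981 + D(92, 113)/16683 = -12381/11981 + 2/16683 = -206528261/199879023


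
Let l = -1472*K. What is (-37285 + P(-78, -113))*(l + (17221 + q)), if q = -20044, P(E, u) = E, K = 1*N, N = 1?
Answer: 160474085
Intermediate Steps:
K = 1 (K = 1*1 = 1)
l = -1472 (l = -1472*1 = -1472)
(-37285 + P(-78, -113))*(l + (17221 + q)) = (-37285 - 78)*(-1472 + (17221 - 20044)) = -37363*(-1472 - 2823) = -37363*(-4295) = 160474085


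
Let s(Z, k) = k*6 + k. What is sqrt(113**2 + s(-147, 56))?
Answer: sqrt(13161) ≈ 114.72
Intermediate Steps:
s(Z, k) = 7*k (s(Z, k) = 6*k + k = 7*k)
sqrt(113**2 + s(-147, 56)) = sqrt(113**2 + 7*56) = sqrt(12769 + 392) = sqrt(13161)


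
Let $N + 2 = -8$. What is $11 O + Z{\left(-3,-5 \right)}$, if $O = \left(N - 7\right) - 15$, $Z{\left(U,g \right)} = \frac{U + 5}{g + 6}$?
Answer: $-350$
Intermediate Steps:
$N = -10$ ($N = -2 - 8 = -10$)
$Z{\left(U,g \right)} = \frac{5 + U}{6 + g}$
$O = -32$ ($O = \left(-10 - 7\right) - 15 = -17 - 15 = -32$)
$11 O + Z{\left(-3,-5 \right)} = 11 \left(-32\right) + \frac{5 - 3}{6 - 5} = -352 + 1^{-1} \cdot 2 = -352 + 1 \cdot 2 = -352 + 2 = -350$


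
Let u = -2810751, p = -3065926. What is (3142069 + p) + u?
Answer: -2734608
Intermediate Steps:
(3142069 + p) + u = (3142069 - 3065926) - 2810751 = 76143 - 2810751 = -2734608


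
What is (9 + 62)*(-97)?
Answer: -6887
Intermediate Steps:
(9 + 62)*(-97) = 71*(-97) = -6887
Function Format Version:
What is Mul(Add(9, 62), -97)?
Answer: -6887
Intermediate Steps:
Mul(Add(9, 62), -97) = Mul(71, -97) = -6887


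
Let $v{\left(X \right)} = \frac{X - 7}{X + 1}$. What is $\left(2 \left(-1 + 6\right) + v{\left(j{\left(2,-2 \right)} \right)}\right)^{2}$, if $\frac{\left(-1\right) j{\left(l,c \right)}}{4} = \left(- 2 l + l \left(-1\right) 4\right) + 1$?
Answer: $\frac{237169}{2025} \approx 117.12$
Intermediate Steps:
$j{\left(l,c \right)} = -4 + 24 l$ ($j{\left(l,c \right)} = - 4 \left(\left(- 2 l + l \left(-1\right) 4\right) + 1\right) = - 4 \left(\left(- 2 l + - l 4\right) + 1\right) = - 4 \left(\left(- 2 l - 4 l\right) + 1\right) = - 4 \left(- 6 l + 1\right) = - 4 \left(1 - 6 l\right) = -4 + 24 l$)
$v{\left(X \right)} = \frac{-7 + X}{1 + X}$
$\left(2 \left(-1 + 6\right) + v{\left(j{\left(2,-2 \right)} \right)}\right)^{2} = \left(2 \left(-1 + 6\right) + \frac{-7 + \left(-4 + 24 \cdot 2\right)}{1 + \left(-4 + 24 \cdot 2\right)}\right)^{2} = \left(2 \cdot 5 + \frac{-7 + \left(-4 + 48\right)}{1 + \left(-4 + 48\right)}\right)^{2} = \left(10 + \frac{-7 + 44}{1 + 44}\right)^{2} = \left(10 + \frac{1}{45} \cdot 37\right)^{2} = \left(10 + \frac{37}{45}\right)^{2} = \left(\frac{487}{45}\right)^{2} = \frac{237169}{2025}$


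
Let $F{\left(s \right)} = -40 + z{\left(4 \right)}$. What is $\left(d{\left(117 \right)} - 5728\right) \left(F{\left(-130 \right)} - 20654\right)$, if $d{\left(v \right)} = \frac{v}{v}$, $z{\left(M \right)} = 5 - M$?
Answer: $118508811$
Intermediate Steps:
$d{\left(v \right)} = 1$
$F{\left(s \right)} = -39$ ($F{\left(s \right)} = -40 + \left(5 - 4\right) = -40 + 1 = -39$)
$\left(d{\left(117 \right)} - 5728\right) \left(F{\left(-130 \right)} - 20654\right) = \left(1 - 5728\right) \left(-39 - 20654\right) = \left(-5727\right) \left(-20693\right) = 118508811$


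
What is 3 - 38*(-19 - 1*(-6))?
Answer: 497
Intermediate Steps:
3 - 38*(-19 - 1*(-6)) = 3 - 38*(-19 + 6) = 3 - 38*(-13) = 3 + 494 = 497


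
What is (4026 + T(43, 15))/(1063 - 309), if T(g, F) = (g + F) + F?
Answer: 4099/754 ≈ 5.4363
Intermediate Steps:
T(g, F) = g + 2*F (T(g, F) = (F + g) + F = g + 2*F)
(4026 + T(43, 15))/(1063 - 309) = (4026 + (43 + 2*15))/(1063 - 309) = (4026 + (43 + 30))/754 = (4026 + 73)*(1/754) = 4099*(1/754) = 4099/754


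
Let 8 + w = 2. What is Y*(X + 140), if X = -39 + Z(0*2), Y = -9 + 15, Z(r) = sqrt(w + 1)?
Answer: 606 + 6*I*sqrt(5) ≈ 606.0 + 13.416*I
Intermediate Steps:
w = -6 (w = -8 + 2 = -6)
Z(r) = I*sqrt(5) (Z(r) = sqrt(-6 + 1) = sqrt(-5) = I*sqrt(5))
Y = 6
X = -39 + I*sqrt(5) ≈ -39.0 + 2.2361*I
Y*(X + 140) = 6*((-39 + I*sqrt(5)) + 140) = 6*(101 + I*sqrt(5)) = 606 + 6*I*sqrt(5)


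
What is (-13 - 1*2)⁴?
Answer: 50625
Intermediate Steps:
(-13 - 1*2)⁴ = (-13 - 2)⁴ = (-15)⁴ = 50625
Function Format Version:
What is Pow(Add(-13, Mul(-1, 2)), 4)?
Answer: 50625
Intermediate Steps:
Pow(Add(-13, Mul(-1, 2)), 4) = Pow(Add(-13, -2), 4) = Pow(-15, 4) = 50625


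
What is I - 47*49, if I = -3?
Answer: -2306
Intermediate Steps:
I - 47*49 = -3 - 47*49 = -3 - 2303 = -2306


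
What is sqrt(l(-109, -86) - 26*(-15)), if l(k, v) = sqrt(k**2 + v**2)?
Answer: sqrt(390 + sqrt(19277)) ≈ 22.997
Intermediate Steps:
sqrt(l(-109, -86) - 26*(-15)) = sqrt(sqrt((-109)**2 + (-86)**2) - 26*(-15)) = sqrt(sqrt(11881 + 7396) + 390) = sqrt(sqrt(19277) + 390) = sqrt(390 + sqrt(19277))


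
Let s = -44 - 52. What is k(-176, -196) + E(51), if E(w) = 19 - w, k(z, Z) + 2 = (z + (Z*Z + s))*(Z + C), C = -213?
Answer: -15600930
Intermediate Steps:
s = -96
k(z, Z) = -2 + (-213 + Z)*(-96 + z + Z²) (k(z, Z) = -2 + (z + (Z*Z - 96))*(Z - 213) = -2 + (z + (Z² - 96))*(-213 + Z) = -2 + (z + (-96 + Z²))*(-213 + Z) = -2 + (-96 + z + Z²)*(-213 + Z) = -2 + (-213 + Z)*(-96 + z + Z²))
k(-176, -196) + E(51) = (20446 + (-196)³ - 213*(-176) - 213*(-196)² - 96*(-196) - 196*(-176)) + (19 - 1*51) = (20446 - 7529536 + 37488 - 213*38416 + 18816 + 34496) + (19 - 51) = (20446 - 7529536 + 37488 - 8182608 + 18816 + 34496) - 32 = -15600898 - 32 = -15600930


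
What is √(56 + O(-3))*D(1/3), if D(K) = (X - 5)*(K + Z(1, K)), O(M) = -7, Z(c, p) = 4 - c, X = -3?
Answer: -560/3 ≈ -186.67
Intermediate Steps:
D(K) = -24 - 8*K (D(K) = (-3 - 5)*(K + (4 - 1*1)) = -8*(K + (4 - 1)) = -8*(K + 3) = -8*(3 + K) = -24 - 8*K)
√(56 + O(-3))*D(1/3) = √(56 - 7)*(-24 - 8/3) = √49*(-24 - 8*⅓) = 7*(-24 - 8/3) = 7*(-80/3) = -560/3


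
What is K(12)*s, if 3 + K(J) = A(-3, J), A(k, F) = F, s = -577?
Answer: -5193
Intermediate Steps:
K(J) = -3 + J
K(12)*s = (-3 + 12)*(-577) = 9*(-577) = -5193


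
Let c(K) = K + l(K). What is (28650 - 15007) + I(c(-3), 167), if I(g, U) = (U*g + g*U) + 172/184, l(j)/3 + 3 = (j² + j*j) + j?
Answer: 1134633/46 ≈ 24666.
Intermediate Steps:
l(j) = -9 + 3*j + 6*j² (l(j) = -9 + 3*((j² + j*j) + j) = -9 + 3*((j² + j²) + j) = -9 + 3*(2*j² + j) = -9 + 3*(j + 2*j²) = -9 + (3*j + 6*j²) = -9 + 3*j + 6*j²)
c(K) = -9 + 4*K + 6*K² (c(K) = K + (-9 + 3*K + 6*K²) = -9 + 4*K + 6*K²)
I(g, U) = 43/46 + 2*U*g (I(g, U) = (U*g + U*g) + 172*(1/184) = 2*U*g + 43/46 = 43/46 + 2*U*g)
(28650 - 15007) + I(c(-3), 167) = (28650 - 15007) + (43/46 + 2*167*(-9 + 4*(-3) + 6*(-3)²)) = 13643 + (43/46 + 2*167*(-9 - 12 + 6*9)) = 13643 + (43/46 + 2*167*(-9 - 12 + 54)) = 13643 + (43/46 + 2*167*33) = 13643 + (43/46 + 11022) = 13643 + 507055/46 = 1134633/46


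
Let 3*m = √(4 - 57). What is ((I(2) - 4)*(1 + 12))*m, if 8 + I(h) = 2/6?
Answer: -455*I*√53/9 ≈ -368.05*I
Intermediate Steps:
m = I*√53/3 (m = √(4 - 57)/3 = √(-53)/3 = (I*√53)/3 = I*√53/3 ≈ 2.4267*I)
I(h) = -23/3 (I(h) = -8 + 2/6 = -8 + 2*(⅙) = -8 + ⅓ = -23/3)
((I(2) - 4)*(1 + 12))*m = ((-23/3 - 4)*(1 + 12))*(I*√53/3) = (-35/3*13)*(I*√53/3) = -455*I*√53/9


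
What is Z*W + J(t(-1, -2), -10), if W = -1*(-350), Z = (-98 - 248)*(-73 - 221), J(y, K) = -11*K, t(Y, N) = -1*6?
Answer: 35603510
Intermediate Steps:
t(Y, N) = -6
Z = 101724 (Z = -346*(-294) = 101724)
W = 350
Z*W + J(t(-1, -2), -10) = 101724*350 - 11*(-10) = 35603400 + 110 = 35603510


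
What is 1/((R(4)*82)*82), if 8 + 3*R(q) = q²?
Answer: 3/53792 ≈ 5.5770e-5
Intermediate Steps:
R(q) = -8/3 + q²/3
1/((R(4)*82)*82) = 1/(((-8/3 + (⅓)*4²)*82)*82) = 1/(((-8/3 + (⅓)*16)*82)*82) = 1/(((-8/3 + 16/3)*82)*82) = 1/(((8/3)*82)*82) = 1/((656/3)*82) = 1/(53792/3) = 3/53792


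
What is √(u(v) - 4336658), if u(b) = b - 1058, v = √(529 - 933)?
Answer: √(-4337716 + 2*I*√101) ≈ 0.005 + 2082.7*I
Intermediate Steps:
v = 2*I*√101 (v = √(-404) = 2*I*√101 ≈ 20.1*I)
u(b) = -1058 + b
√(u(v) - 4336658) = √((-1058 + 2*I*√101) - 4336658) = √(-4337716 + 2*I*√101)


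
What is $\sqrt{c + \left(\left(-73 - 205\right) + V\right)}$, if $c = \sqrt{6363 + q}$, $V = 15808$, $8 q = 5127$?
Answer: $\frac{\sqrt{62120 + \sqrt{112062}}}{2} \approx 124.95$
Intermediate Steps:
$q = \frac{5127}{8}$ ($q = \frac{1}{8} \cdot 5127 = \frac{5127}{8} \approx 640.88$)
$c = \frac{\sqrt{112062}}{4}$ ($c = \sqrt{6363 + \frac{5127}{8}} = \sqrt{\frac{56031}{8}} = \frac{\sqrt{112062}}{4} \approx 83.689$)
$\sqrt{c + \left(\left(-73 - 205\right) + V\right)} = \sqrt{\frac{\sqrt{112062}}{4} + \left(\left(-73 - 205\right) + 15808\right)} = \sqrt{\frac{\sqrt{112062}}{4} + \left(-278 + 15808\right)} = \sqrt{\frac{\sqrt{112062}}{4} + 15530} = \sqrt{15530 + \frac{\sqrt{112062}}{4}}$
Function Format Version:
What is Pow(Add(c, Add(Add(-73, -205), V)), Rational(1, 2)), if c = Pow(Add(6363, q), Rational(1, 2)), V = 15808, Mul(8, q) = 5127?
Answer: Mul(Rational(1, 2), Pow(Add(62120, Pow(112062, Rational(1, 2))), Rational(1, 2))) ≈ 124.95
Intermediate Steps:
q = Rational(5127, 8) (q = Mul(Rational(1, 8), 5127) = Rational(5127, 8) ≈ 640.88)
c = Mul(Rational(1, 4), Pow(112062, Rational(1, 2))) (c = Pow(Add(6363, Rational(5127, 8)), Rational(1, 2)) = Pow(Rational(56031, 8), Rational(1, 2)) = Mul(Rational(1, 4), Pow(112062, Rational(1, 2))) ≈ 83.689)
Pow(Add(c, Add(Add(-73, -205), V)), Rational(1, 2)) = Pow(Add(Mul(Rational(1, 4), Pow(112062, Rational(1, 2))), Add(Add(-73, -205), 15808)), Rational(1, 2)) = Pow(Add(Mul(Rational(1, 4), Pow(112062, Rational(1, 2))), Add(-278, 15808)), Rational(1, 2)) = Pow(Add(Mul(Rational(1, 4), Pow(112062, Rational(1, 2))), 15530), Rational(1, 2)) = Pow(Add(15530, Mul(Rational(1, 4), Pow(112062, Rational(1, 2)))), Rational(1, 2))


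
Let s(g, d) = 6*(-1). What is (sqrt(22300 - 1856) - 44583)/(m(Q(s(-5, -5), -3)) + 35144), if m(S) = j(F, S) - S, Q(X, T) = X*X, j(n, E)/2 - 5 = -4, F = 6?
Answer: -44583/35110 + sqrt(5111)/17555 ≈ -1.2657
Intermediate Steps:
j(n, E) = 2 (j(n, E) = 10 + 2*(-4) = 10 - 8 = 2)
s(g, d) = -6
Q(X, T) = X**2
m(S) = 2 - S
(sqrt(22300 - 1856) - 44583)/(m(Q(s(-5, -5), -3)) + 35144) = (sqrt(22300 - 1856) - 44583)/((2 - 1*(-6)**2) + 35144) = (sqrt(20444) - 44583)/((2 - 1*36) + 35144) = (2*sqrt(5111) - 44583)/((2 - 36) + 35144) = (-44583 + 2*sqrt(5111))/(-34 + 35144) = (-44583 + 2*sqrt(5111))/35110 = (-44583 + 2*sqrt(5111))*(1/35110) = -44583/35110 + sqrt(5111)/17555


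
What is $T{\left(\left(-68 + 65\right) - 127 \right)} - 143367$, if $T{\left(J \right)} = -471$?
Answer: $-143838$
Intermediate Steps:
$T{\left(\left(-68 + 65\right) - 127 \right)} - 143367 = -471 - 143367 = -143838$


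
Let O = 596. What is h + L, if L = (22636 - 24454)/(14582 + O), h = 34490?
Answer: 261743701/7589 ≈ 34490.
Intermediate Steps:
L = -909/7589 (L = (22636 - 24454)/(14582 + 596) = -1818/15178 = -1818*1/15178 = -909/7589 ≈ -0.11978)
h + L = 34490 - 909/7589 = 261743701/7589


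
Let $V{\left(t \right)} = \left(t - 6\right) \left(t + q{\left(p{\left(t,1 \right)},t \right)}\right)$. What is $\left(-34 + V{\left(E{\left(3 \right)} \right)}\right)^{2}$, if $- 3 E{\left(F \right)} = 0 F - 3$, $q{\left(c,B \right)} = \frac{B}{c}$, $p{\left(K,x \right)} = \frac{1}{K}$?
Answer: $1936$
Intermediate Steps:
$E{\left(F \right)} = 1$ ($E{\left(F \right)} = - \frac{0 F - 3}{3} = - \frac{0 - 3}{3} = \left(- \frac{1}{3}\right) \left(-3\right) = 1$)
$V{\left(t \right)} = \left(-6 + t\right) \left(t + t^{2}\right)$ ($V{\left(t \right)} = \left(t - 6\right) \left(t + \frac{t}{\frac{1}{t}}\right) = \left(-6 + t\right) \left(t + t t\right) = \left(-6 + t\right) \left(t + t^{2}\right)$)
$\left(-34 + V{\left(E{\left(3 \right)} \right)}\right)^{2} = \left(-34 + 1 \left(-6 + 1^{2} - 5\right)\right)^{2} = \left(-34 + 1 \left(-6 + 1 - 5\right)\right)^{2} = \left(-34 + 1 \left(-10\right)\right)^{2} = \left(-34 - 10\right)^{2} = \left(-44\right)^{2} = 1936$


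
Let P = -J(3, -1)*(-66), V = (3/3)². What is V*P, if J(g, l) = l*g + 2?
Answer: -66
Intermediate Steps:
J(g, l) = 2 + g*l (J(g, l) = g*l + 2 = 2 + g*l)
V = 1 (V = (3*(⅓))² = 1² = 1)
P = -66 (P = -(2 + 3*(-1))*(-66) = -(2 - 3)*(-66) = -1*(-1)*(-66) = 1*(-66) = -66)
V*P = 1*(-66) = -66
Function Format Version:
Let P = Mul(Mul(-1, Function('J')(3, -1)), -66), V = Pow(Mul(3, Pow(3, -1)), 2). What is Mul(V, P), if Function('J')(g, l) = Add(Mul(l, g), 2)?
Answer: -66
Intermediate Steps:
Function('J')(g, l) = Add(2, Mul(g, l)) (Function('J')(g, l) = Add(Mul(g, l), 2) = Add(2, Mul(g, l)))
V = 1 (V = Pow(Mul(3, Rational(1, 3)), 2) = Pow(1, 2) = 1)
P = -66 (P = Mul(Mul(-1, Add(2, Mul(3, -1))), -66) = Mul(Mul(-1, Add(2, -3)), -66) = Mul(Mul(-1, -1), -66) = Mul(1, -66) = -66)
Mul(V, P) = Mul(1, -66) = -66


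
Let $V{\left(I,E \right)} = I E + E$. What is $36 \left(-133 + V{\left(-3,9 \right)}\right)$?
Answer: $-5436$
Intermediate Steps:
$V{\left(I,E \right)} = E + E I$ ($V{\left(I,E \right)} = E I + E = E + E I$)
$36 \left(-133 + V{\left(-3,9 \right)}\right) = 36 \left(-133 + 9 \left(1 - 3\right)\right) = 36 \left(-133 + 9 \left(-2\right)\right) = 36 \left(-133 - 18\right) = 36 \left(-151\right) = -5436$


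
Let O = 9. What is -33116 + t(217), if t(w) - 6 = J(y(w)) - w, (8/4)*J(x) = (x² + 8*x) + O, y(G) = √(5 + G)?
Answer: -66423/2 + 4*√222 ≈ -33152.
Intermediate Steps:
J(x) = 9/2 + x²/2 + 4*x (J(x) = ((x² + 8*x) + 9)/2 = (9 + x² + 8*x)/2 = 9/2 + x²/2 + 4*x)
t(w) = 13 + 4*√(5 + w) - w/2 (t(w) = 6 + ((9/2 + (√(5 + w))²/2 + 4*√(5 + w)) - w) = 6 + ((9/2 + (5 + w)/2 + 4*√(5 + w)) - w) = 6 + ((9/2 + (5/2 + w/2) + 4*√(5 + w)) - w) = 6 + ((7 + w/2 + 4*√(5 + w)) - w) = 6 + (7 + 4*√(5 + w) - w/2) = 13 + 4*√(5 + w) - w/2)
-33116 + t(217) = -33116 + (13 + 4*√(5 + 217) - ½*217) = -33116 + (13 + 4*√222 - 217/2) = -33116 + (-191/2 + 4*√222) = -66423/2 + 4*√222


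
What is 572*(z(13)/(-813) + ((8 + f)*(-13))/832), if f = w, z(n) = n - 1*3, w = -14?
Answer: 303017/6504 ≈ 46.589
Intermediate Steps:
z(n) = -3 + n (z(n) = n - 3 = -3 + n)
f = -14
572*(z(13)/(-813) + ((8 + f)*(-13))/832) = 572*((-3 + 13)/(-813) + ((8 - 14)*(-13))/832) = 572*(10*(-1/813) - 6*(-13)*(1/832)) = 572*(-10/813 + 78*(1/832)) = 572*(-10/813 + 3/32) = 572*(2119/26016) = 303017/6504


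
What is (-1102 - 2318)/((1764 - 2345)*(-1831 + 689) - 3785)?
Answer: -3420/659717 ≈ -0.0051840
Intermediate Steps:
(-1102 - 2318)/((1764 - 2345)*(-1831 + 689) - 3785) = -3420/(-581*(-1142) - 3785) = -3420/(663502 - 3785) = -3420/659717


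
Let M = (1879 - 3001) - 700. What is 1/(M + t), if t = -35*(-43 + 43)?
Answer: -1/1822 ≈ -0.00054885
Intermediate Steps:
t = 0 (t = -35*0 = 0)
M = -1822 (M = -1122 - 700 = -1822)
1/(M + t) = 1/(-1822 + 0) = 1/(-1822) = -1/1822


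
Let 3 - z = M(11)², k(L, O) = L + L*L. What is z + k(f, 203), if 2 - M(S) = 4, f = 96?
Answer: 9311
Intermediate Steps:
M(S) = -2 (M(S) = 2 - 1*4 = 2 - 4 = -2)
k(L, O) = L + L²
z = -1 (z = 3 - 1*(-2)² = 3 - 1*4 = 3 - 4 = -1)
z + k(f, 203) = -1 + 96*(1 + 96) = -1 + 96*97 = -1 + 9312 = 9311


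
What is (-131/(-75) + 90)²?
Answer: 47348161/5625 ≈ 8417.5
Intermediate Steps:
(-131/(-75) + 90)² = (-131*(-1/75) + 90)² = (131/75 + 90)² = (6881/75)² = 47348161/5625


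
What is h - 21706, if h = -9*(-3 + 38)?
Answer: -22021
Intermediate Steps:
h = -315 (h = -9*35 = -315)
h - 21706 = -315 - 21706 = -22021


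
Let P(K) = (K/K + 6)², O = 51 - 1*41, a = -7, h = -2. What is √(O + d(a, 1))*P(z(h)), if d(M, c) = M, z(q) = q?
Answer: 49*√3 ≈ 84.870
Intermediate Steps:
O = 10 (O = 51 - 41 = 10)
P(K) = 49 (P(K) = (1 + 6)² = 7² = 49)
√(O + d(a, 1))*P(z(h)) = √(10 - 7)*49 = √3*49 = 49*√3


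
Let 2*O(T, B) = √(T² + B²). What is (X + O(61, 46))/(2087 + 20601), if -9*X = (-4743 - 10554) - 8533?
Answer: 11915/102096 + √5837/45376 ≈ 0.11839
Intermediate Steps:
O(T, B) = √(B² + T²)/2 (O(T, B) = √(T² + B²)/2 = √(B² + T²)/2)
X = 23830/9 (X = -((-4743 - 10554) - 8533)/9 = -(-15297 - 8533)/9 = -⅑*(-23830) = 23830/9 ≈ 2647.8)
(X + O(61, 46))/(2087 + 20601) = (23830/9 + √(46² + 61²)/2)/(2087 + 20601) = (23830/9 + √(2116 + 3721)/2)/22688 = (23830/9 + √5837/2)*(1/22688) = 11915/102096 + √5837/45376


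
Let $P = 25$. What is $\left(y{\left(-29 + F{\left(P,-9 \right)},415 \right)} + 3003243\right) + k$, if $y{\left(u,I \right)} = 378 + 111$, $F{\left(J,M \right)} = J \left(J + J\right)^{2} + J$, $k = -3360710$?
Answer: $-356978$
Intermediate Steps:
$F{\left(J,M \right)} = J + 4 J^{3}$ ($F{\left(J,M \right)} = J \left(2 J\right)^{2} + J = J 4 J^{2} + J = 4 J^{3} + J = J + 4 J^{3}$)
$y{\left(u,I \right)} = 489$
$\left(y{\left(-29 + F{\left(P,-9 \right)},415 \right)} + 3003243\right) + k = \left(489 + 3003243\right) - 3360710 = 3003732 - 3360710 = -356978$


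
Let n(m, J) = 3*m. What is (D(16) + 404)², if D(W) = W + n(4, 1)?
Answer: 186624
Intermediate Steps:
D(W) = 12 + W (D(W) = W + 3*4 = W + 12 = 12 + W)
(D(16) + 404)² = ((12 + 16) + 404)² = (28 + 404)² = 432² = 186624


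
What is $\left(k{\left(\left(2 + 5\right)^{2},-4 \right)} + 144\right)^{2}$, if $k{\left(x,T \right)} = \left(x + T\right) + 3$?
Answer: $36864$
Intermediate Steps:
$k{\left(x,T \right)} = 3 + T + x$ ($k{\left(x,T \right)} = \left(T + x\right) + 3 = 3 + T + x$)
$\left(k{\left(\left(2 + 5\right)^{2},-4 \right)} + 144\right)^{2} = \left(\left(3 - 4 + \left(2 + 5\right)^{2}\right) + 144\right)^{2} = \left(\left(3 - 4 + 7^{2}\right) + 144\right)^{2} = \left(\left(3 - 4 + 49\right) + 144\right)^{2} = \left(48 + 144\right)^{2} = 192^{2} = 36864$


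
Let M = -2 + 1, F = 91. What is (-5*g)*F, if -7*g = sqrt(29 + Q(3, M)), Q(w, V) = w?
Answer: 260*sqrt(2) ≈ 367.70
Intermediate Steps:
M = -1
g = -4*sqrt(2)/7 (g = -sqrt(29 + 3)/7 = -4*sqrt(2)/7 ≈ -0.80812)
(-5*g)*F = -(-20)*sqrt(2)/7*91 = (20*sqrt(2)/7)*91 = 260*sqrt(2)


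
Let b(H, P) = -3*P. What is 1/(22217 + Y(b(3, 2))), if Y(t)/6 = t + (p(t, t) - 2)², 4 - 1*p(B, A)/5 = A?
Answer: 1/36005 ≈ 2.7774e-5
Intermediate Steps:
p(B, A) = 20 - 5*A
Y(t) = 6*t + 6*(18 - 5*t)² (Y(t) = 6*(t + ((20 - 5*t) - 2)²) = 6*(t + (18 - 5*t)²) = 6*t + 6*(18 - 5*t)²)
1/(22217 + Y(b(3, 2))) = 1/(22217 + (6*(-3*2) + 6*(-18 + 5*(-3*2))²)) = 1/(22217 + (6*(-6) + 6*(-18 + 5*(-6))²)) = 1/(22217 + (-36 + 6*(-18 - 30)²)) = 1/(22217 + (-36 + 6*(-48)²)) = 1/(22217 + (-36 + 6*2304)) = 1/(22217 + (-36 + 13824)) = 1/(22217 + 13788) = 1/36005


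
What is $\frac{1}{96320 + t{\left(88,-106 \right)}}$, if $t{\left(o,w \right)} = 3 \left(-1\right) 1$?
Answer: $\frac{1}{96317} \approx 1.0382 \cdot 10^{-5}$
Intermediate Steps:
$t{\left(o,w \right)} = -3$ ($t{\left(o,w \right)} = \left(-3\right) 1 = -3$)
$\frac{1}{96320 + t{\left(88,-106 \right)}} = \frac{1}{96320 - 3} = \frac{1}{96317}$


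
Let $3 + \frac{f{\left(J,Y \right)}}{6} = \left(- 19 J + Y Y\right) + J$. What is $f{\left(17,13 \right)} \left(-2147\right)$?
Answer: $1803480$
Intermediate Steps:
$f{\left(J,Y \right)} = -18 - 108 J + 6 Y^{2}$ ($f{\left(J,Y \right)} = -18 + 6 \left(\left(- 19 J + Y Y\right) + J\right) = -18 + 6 \left(\left(- 19 J + Y^{2}\right) + J\right) = -18 + 6 \left(\left(Y^{2} - 19 J\right) + J\right) = -18 + 6 \left(Y^{2} - 18 J\right) = -18 - \left(- 6 Y^{2} + 108 J\right) = -18 - 108 J + 6 Y^{2}$)
$f{\left(17,13 \right)} \left(-2147\right) = \left(-18 - 1836 + 6 \cdot 13^{2}\right) \left(-2147\right) = \left(-18 - 1836 + 6 \cdot 169\right) \left(-2147\right) = \left(-18 - 1836 + 1014\right) \left(-2147\right) = \left(-840\right) \left(-2147\right) = 1803480$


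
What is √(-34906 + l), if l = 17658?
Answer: 28*I*√22 ≈ 131.33*I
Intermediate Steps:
√(-34906 + l) = √(-34906 + 17658) = √(-17248) = 28*I*√22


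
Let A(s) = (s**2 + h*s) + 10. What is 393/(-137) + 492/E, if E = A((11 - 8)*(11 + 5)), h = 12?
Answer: -534183/197965 ≈ -2.6984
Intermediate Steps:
A(s) = 10 + s**2 + 12*s (A(s) = (s**2 + 12*s) + 10 = 10 + s**2 + 12*s)
E = 2890 (E = 10 + ((11 - 8)*(11 + 5))**2 + 12*((11 - 8)*(11 + 5)) = 10 + (3*16)**2 + 12*(3*16) = 10 + 48**2 + 12*48 = 10 + 2304 + 576 = 2890)
393/(-137) + 492/E = 393/(-137) + 492/2890 = 393*(-1/137) + 492*(1/2890) = -393/137 + 246/1445 = -534183/197965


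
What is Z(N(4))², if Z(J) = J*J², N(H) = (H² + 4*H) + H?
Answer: 2176782336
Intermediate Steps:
N(H) = H² + 5*H
Z(J) = J³
Z(N(4))² = ((4*(5 + 4))³)² = ((4*9)³)² = (36³)² = 46656² = 2176782336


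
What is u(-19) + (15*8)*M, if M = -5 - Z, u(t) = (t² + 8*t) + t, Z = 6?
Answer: -1130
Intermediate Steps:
u(t) = t² + 9*t
M = -11 (M = -5 - 1*6 = -5 - 6 = -11)
u(-19) + (15*8)*M = -19*(9 - 19) + (15*8)*(-11) = -19*(-10) + 120*(-11) = 190 - 1320 = -1130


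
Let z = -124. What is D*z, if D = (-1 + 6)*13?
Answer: -8060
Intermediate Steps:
D = 65 (D = 5*13 = 65)
D*z = 65*(-124) = -8060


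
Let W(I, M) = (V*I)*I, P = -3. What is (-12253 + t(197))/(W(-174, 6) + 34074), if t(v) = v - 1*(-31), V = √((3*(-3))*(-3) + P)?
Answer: 7587775/385893162 - 20226050*√6/578839743 ≈ -0.065928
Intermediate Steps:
V = 2*√6 (V = √((3*(-3))*(-3) - 3) = √(-9*(-3) - 3) = √(27 - 3) = √24 = 2*√6 ≈ 4.8990)
t(v) = 31 + v (t(v) = v + 31 = 31 + v)
W(I, M) = 2*√6*I² (W(I, M) = ((2*√6)*I)*I = (2*I*√6)*I = 2*√6*I²)
(-12253 + t(197))/(W(-174, 6) + 34074) = (-12253 + (31 + 197))/(2*√6*(-174)² + 34074) = (-12253 + 228)/(2*√6*30276 + 34074) = -12025/(60552*√6 + 34074) = -12025/(34074 + 60552*√6)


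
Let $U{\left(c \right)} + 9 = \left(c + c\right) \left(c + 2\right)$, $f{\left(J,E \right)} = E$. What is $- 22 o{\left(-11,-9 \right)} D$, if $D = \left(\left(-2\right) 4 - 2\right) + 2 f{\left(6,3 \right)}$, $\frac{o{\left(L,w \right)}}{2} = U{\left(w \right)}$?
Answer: $20592$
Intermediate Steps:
$U{\left(c \right)} = -9 + 2 c \left(2 + c\right)$ ($U{\left(c \right)} = -9 + \left(c + c\right) \left(c + 2\right) = -9 + 2 c \left(2 + c\right)$)
$o{\left(L,w \right)} = -18 + 4 w^{2} + 8 w$ ($o{\left(L,w \right)} = 2 \left(-9 + 2 w^{2} + 4 w\right) = -18 + 4 w^{2} + 8 w$)
$D = -4$ ($D = \left(\left(-2\right) 4 - 2\right) + 2 \cdot 3 = \left(-8 - 2\right) + 6 = -10 + 6 = -4$)
$- 22 o{\left(-11,-9 \right)} D = - 22 \left(-18 + 4 \left(-9\right)^{2} + 8 \left(-9\right)\right) \left(-4\right) = - 22 \left(-18 + 4 \cdot 81 - 72\right) \left(-4\right) = - 22 \left(-18 + 324 - 72\right) \left(-4\right) = \left(-22\right) 234 \left(-4\right) = \left(-5148\right) \left(-4\right) = 20592$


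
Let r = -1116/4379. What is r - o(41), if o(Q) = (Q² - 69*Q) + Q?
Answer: 4846437/4379 ≈ 1106.7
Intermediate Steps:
r = -1116/4379 (r = -1116*1/4379 = -1116/4379 ≈ -0.25485)
o(Q) = Q² - 68*Q
r - o(41) = -1116/4379 - 41*(-68 + 41) = -1116/4379 - 41*(-27) = -1116/4379 - 1*(-1107) = -1116/4379 + 1107 = 4846437/4379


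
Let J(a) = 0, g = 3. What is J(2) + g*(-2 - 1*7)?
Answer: -27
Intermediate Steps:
J(2) + g*(-2 - 1*7) = 0 + 3*(-2 - 1*7) = 0 + 3*(-2 - 7) = 0 + 3*(-9) = 0 - 27 = -27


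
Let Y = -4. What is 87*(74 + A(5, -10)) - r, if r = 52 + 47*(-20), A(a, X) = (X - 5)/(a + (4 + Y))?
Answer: 7065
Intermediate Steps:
A(a, X) = (-5 + X)/a (A(a, X) = (X - 5)/(a + (4 - 4)) = (-5 + X)/(a + 0) = (-5 + X)/a)
r = -888 (r = 52 - 940 = -888)
87*(74 + A(5, -10)) - r = 87*(74 + (-5 - 10)/5) - 1*(-888) = 87*(74 + (⅕)*(-15)) + 888 = 87*(74 - 3) + 888 = 87*71 + 888 = 6177 + 888 = 7065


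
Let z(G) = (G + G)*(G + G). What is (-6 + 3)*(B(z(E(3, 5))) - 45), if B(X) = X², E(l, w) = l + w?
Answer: -196473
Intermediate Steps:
z(G) = 4*G² (z(G) = (2*G)*(2*G) = 4*G²)
(-6 + 3)*(B(z(E(3, 5))) - 45) = (-6 + 3)*((4*(3 + 5)²)² - 45) = -3*((4*8²)² - 45) = -3*((4*64)² - 45) = -3*(256² - 45) = -3*(65536 - 45) = -3*65491 = -196473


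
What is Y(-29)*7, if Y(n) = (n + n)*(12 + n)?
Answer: 6902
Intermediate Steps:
Y(n) = 2*n*(12 + n) (Y(n) = (2*n)*(12 + n) = 2*n*(12 + n))
Y(-29)*7 = (2*(-29)*(12 - 29))*7 = (2*(-29)*(-17))*7 = 986*7 = 6902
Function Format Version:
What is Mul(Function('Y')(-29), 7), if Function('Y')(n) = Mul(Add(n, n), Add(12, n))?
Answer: 6902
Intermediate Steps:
Function('Y')(n) = Mul(2, n, Add(12, n)) (Function('Y')(n) = Mul(Mul(2, n), Add(12, n)) = Mul(2, n, Add(12, n)))
Mul(Function('Y')(-29), 7) = Mul(Mul(2, -29, Add(12, -29)), 7) = Mul(Mul(2, -29, -17), 7) = Mul(986, 7) = 6902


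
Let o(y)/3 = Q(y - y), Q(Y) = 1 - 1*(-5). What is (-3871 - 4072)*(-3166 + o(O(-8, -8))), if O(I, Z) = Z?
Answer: 25004564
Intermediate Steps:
Q(Y) = 6 (Q(Y) = 1 + 5 = 6)
o(y) = 18 (o(y) = 3*6 = 18)
(-3871 - 4072)*(-3166 + o(O(-8, -8))) = (-3871 - 4072)*(-3166 + 18) = -7943*(-3148) = 25004564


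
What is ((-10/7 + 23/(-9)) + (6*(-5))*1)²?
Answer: 4583881/3969 ≈ 1154.9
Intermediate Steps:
((-10/7 + 23/(-9)) + (6*(-5))*1)² = ((-10*⅐ + 23*(-⅑)) - 30*1)² = ((-10/7 - 23/9) - 30)² = (-251/63 - 30)² = (-2141/63)² = 4583881/3969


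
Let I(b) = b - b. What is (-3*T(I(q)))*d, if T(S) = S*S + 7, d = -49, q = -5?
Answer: 1029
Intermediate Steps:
I(b) = 0
T(S) = 7 + S² (T(S) = S² + 7 = 7 + S²)
(-3*T(I(q)))*d = -3*(7 + 0²)*(-49) = -3*(7 + 0)*(-49) = -3*7*(-49) = -21*(-49) = 1029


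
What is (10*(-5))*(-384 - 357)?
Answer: 37050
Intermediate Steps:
(10*(-5))*(-384 - 357) = -50*(-741) = 37050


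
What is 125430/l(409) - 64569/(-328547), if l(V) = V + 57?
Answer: 20619869682/76551451 ≈ 269.36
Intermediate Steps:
l(V) = 57 + V
125430/l(409) - 64569/(-328547) = 125430/(57 + 409) - 64569/(-328547) = 125430/466 - 64569*(-1/328547) = 125430*(1/466) + 64569/328547 = 62715/233 + 64569/328547 = 20619869682/76551451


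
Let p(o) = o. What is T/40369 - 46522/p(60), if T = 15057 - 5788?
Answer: -938745239/1211070 ≈ -775.14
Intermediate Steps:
T = 9269
T/40369 - 46522/p(60) = 9269/40369 - 46522/60 = 9269*(1/40369) - 46522*1/60 = 9269/40369 - 23261/30 = -938745239/1211070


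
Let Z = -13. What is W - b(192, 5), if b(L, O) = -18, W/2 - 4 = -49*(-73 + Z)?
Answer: 8454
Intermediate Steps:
W = 8436 (W = 8 + 2*(-49*(-73 - 13)) = 8 + 2*(-49*(-86)) = 8 + 2*4214 = 8 + 8428 = 8436)
W - b(192, 5) = 8436 - 1*(-18) = 8436 + 18 = 8454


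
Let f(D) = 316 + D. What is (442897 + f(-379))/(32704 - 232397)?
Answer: -442834/199693 ≈ -2.2176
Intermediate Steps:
(442897 + f(-379))/(32704 - 232397) = (442897 + (316 - 379))/(32704 - 232397) = (442897 - 63)/(-199693) = 442834*(-1/199693) = -442834/199693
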